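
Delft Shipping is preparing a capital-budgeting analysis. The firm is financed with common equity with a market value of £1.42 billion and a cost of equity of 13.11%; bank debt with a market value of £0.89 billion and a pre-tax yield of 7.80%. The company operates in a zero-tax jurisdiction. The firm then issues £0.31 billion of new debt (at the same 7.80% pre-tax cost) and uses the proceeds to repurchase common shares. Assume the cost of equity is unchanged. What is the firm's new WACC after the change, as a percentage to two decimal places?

After the change:
Total capital V = 1.11 + 1.2 = 2.31.
Equity: weight = 1.11/2.31 = 0.4805; cost = 13.11%.
Bank debt: weight = 1.2/2.31 = 0.5195; after-tax cost = 7.8% × (1 − 0%) = 7.8000%.
WACC = 0.4805 × 13.1100% + 0.5195 × 7.8000% = 10.3516%.

10.35%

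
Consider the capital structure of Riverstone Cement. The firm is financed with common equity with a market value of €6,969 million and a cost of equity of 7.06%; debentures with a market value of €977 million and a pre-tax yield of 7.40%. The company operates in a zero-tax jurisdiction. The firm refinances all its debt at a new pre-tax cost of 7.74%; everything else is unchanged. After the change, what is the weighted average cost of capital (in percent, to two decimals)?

After the change:
Total capital V = 6969 + 977 = 7946.
Equity: weight = 6969/7946 = 0.8770; cost = 7.06%.
Debentures: weight = 977/7946 = 0.1230; after-tax cost = 7.74% × (1 − 0%) = 7.7400%.
WACC = 0.8770 × 7.0600% + 0.1230 × 7.7400% = 7.1436%.

7.14%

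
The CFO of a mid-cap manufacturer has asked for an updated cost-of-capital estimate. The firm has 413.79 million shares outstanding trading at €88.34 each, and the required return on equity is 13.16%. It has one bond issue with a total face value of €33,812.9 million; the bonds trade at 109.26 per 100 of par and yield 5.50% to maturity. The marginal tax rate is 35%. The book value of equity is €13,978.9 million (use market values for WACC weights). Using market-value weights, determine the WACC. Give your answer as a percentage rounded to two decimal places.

8.34%

Market value of equity E = 88.34 × 413.79m = 36554.2086m. Market value of debt D = 33812.9m × 109.26/100 = 36943.97454m.
Total capital V = 36554.2086 + 36943.97454 = 73498.18314.
Equity: weight = 36554.2086/73498.18314 = 0.4973; cost = 13.16%.
Bonds outstanding: weight = 36943.97454/73498.18314 = 0.5027; after-tax cost = 5.5% × (1 − 35%) = 3.5750%.
WACC = 0.4973 × 13.1600% + 0.5027 × 3.5750% = 8.3421%.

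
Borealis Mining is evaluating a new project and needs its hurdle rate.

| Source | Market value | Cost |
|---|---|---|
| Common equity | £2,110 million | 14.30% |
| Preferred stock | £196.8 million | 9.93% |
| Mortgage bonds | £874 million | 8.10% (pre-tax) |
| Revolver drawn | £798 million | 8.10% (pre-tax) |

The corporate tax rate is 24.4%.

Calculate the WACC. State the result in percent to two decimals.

Total capital V = 2110 + 196.8 + 874 + 798 = 3978.8.
Equity: weight = 2110/3978.8 = 0.5303; cost = 14.3%.
Preferred: weight = 196.8/3978.8 = 0.0495; cost = 9.93%.
Mortgage bonds: weight = 874/3978.8 = 0.2197; after-tax cost = 8.1% × (1 − 24.4%) = 6.1236%.
Revolver drawn: weight = 798/3978.8 = 0.2006; after-tax cost = 8.1% × (1 − 24.4%) = 6.1236%.
WACC = 0.5303 × 14.3000% + 0.0495 × 9.9300% + 0.2197 × 6.1236% + 0.2006 × 6.1236% = 10.6479%.

10.65%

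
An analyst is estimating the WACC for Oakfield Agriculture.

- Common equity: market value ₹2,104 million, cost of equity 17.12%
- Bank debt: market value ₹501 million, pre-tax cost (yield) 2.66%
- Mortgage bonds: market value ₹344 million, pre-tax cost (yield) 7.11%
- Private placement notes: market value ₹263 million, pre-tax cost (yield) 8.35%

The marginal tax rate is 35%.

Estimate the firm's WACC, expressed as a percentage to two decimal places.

Total capital V = 2104 + 501 + 344 + 263 = 3212.
Equity: weight = 2104/3212 = 0.6550; cost = 17.12%.
Bank debt: weight = 501/3212 = 0.1560; after-tax cost = 2.66% × (1 − 35%) = 1.7290%.
Mortgage bonds: weight = 344/3212 = 0.1071; after-tax cost = 7.11% × (1 − 35%) = 4.6215%.
Private placement notes: weight = 263/3212 = 0.0819; after-tax cost = 8.35% × (1 − 35%) = 5.4275%.
WACC = 0.6550 × 17.1200% + 0.1560 × 1.7290% + 0.1071 × 4.6215% + 0.0819 × 5.4275% = 12.4234%.

12.42%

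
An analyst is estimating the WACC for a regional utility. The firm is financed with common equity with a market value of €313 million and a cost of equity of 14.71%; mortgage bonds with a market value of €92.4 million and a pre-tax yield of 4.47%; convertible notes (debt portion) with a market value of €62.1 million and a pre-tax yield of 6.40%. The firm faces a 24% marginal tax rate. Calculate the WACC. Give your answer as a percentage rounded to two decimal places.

11.17%

Total capital V = 313 + 92.4 + 62.1 = 467.5.
Equity: weight = 313/467.5 = 0.6695; cost = 14.71%.
Mortgage bonds: weight = 92.4/467.5 = 0.1976; after-tax cost = 4.47% × (1 − 24%) = 3.3972%.
Convertible notes (debt portion): weight = 62.1/467.5 = 0.1328; after-tax cost = 6.4% × (1 − 24%) = 4.8640%.
WACC = 0.6695 × 14.7100% + 0.1976 × 3.3972% + 0.1328 × 4.8640% = 11.1662%.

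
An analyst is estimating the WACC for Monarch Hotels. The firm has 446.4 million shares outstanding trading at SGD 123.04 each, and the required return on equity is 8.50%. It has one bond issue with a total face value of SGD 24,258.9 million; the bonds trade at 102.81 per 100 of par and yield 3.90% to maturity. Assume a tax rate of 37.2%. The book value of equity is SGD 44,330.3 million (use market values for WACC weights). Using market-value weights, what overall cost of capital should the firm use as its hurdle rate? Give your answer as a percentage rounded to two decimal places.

Market value of equity E = 123.04 × 446.4m = 54925.056m. Market value of debt D = 24258.9m × 102.81/100 = 24940.57509m.
Total capital V = 54925.056 + 24940.57509 = 79865.63109.
Equity: weight = 54925.056/79865.63109 = 0.6877; cost = 8.5%.
Bonds outstanding: weight = 24940.57509/79865.63109 = 0.3123; after-tax cost = 3.9% × (1 − 37.2%) = 2.4492%.
WACC = 0.6877 × 8.5000% + 0.3123 × 2.4492% = 6.6104%.

6.61%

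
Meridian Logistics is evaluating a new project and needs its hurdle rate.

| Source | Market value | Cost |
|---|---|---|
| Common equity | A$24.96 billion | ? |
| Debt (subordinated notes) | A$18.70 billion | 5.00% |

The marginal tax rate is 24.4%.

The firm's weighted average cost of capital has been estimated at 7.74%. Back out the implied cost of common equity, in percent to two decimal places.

10.71%

Total capital V = 24.96 + 18.7 = 43.66.
Equity weight = 24.96/43.66 = 0.5717.
Subordinated notes weight = 18.7/43.66 = 0.4283.
Debt contribution = 0.4283 × 5% × (1 − 24.4%) = 1.6190%.
Required equity contribution = 7.74% − 1.6190% = 6.1210%.
Re = 6.1210% / 0.5717 = 10.7068%.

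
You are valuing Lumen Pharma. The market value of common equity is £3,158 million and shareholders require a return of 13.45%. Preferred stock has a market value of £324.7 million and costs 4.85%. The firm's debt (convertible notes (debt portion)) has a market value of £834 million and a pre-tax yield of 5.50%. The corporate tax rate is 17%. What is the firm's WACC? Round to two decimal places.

11.09%

Total capital V = 3158 + 324.7 + 834 = 4316.7.
Equity: weight = 3158/4316.7 = 0.7316; cost = 13.45%.
Preferred: weight = 324.7/4316.7 = 0.0752; cost = 4.85%.
Convertible notes (debt portion): weight = 834/4316.7 = 0.1932; after-tax cost = 5.5% × (1 − 17%) = 4.5650%.
WACC = 0.7316 × 13.4500% + 0.0752 × 4.8500% + 0.1932 × 4.5650% = 11.0865%.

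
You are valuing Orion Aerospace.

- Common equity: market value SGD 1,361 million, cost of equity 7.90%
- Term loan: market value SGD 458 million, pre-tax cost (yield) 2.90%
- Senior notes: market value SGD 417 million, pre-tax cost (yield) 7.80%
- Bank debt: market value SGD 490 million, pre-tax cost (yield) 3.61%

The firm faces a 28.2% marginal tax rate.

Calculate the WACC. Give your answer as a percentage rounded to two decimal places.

5.62%

Total capital V = 1361 + 458 + 417 + 490 = 2726.
Equity: weight = 1361/2726 = 0.4993; cost = 7.9%.
Term loan: weight = 458/2726 = 0.1680; after-tax cost = 2.9% × (1 − 28.2%) = 2.0822%.
Senior notes: weight = 417/2726 = 0.1530; after-tax cost = 7.8% × (1 − 28.2%) = 5.6004%.
Bank debt: weight = 490/2726 = 0.1798; after-tax cost = 3.61% × (1 − 28.2%) = 2.5920%.
WACC = 0.4993 × 7.9000% + 0.1680 × 2.0822% + 0.1530 × 5.6004% + 0.1798 × 2.5920% = 5.6166%.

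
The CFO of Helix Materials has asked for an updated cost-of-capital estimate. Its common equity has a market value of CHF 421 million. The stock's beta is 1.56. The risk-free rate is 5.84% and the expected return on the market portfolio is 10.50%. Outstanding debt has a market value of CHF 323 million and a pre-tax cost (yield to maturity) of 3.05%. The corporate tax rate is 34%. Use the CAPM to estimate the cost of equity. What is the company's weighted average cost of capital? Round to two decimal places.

8.29%

Market risk premium = 10.5% − 5.84% = 4.66%.
Cost of equity via CAPM: Re = 5.84% + 1.56 × 4.66% = 13.1096%.
Total capital V = 421 + 323 = 744.
Equity: weight = 421/744 = 0.5659; cost = 13.1096%.
Debt: weight = 323/744 = 0.4341; after-tax cost = 3.05% × (1 − 34%) = 2.0130%.
WACC = 0.5659 × 13.1096% + 0.4341 × 2.0130% = 8.2921%.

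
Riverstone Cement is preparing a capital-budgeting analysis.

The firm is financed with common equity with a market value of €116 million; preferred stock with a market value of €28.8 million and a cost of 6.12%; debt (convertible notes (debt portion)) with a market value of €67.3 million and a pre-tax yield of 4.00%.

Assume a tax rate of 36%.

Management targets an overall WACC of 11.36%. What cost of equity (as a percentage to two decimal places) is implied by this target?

17.77%

Total capital V = 116 + 28.8 + 67.3 = 212.1.
Equity weight = 116/212.1 = 0.5469.
Preferred weight = 28.8/212.1 = 0.1358.
Convertible notes (debt portion) weight = 67.3/212.1 = 0.3173.
Debt contribution = 0.3173 × 4% × (1 − 36%) = 0.8123%.
Preferred contribution = 0.1358 × 6.12% = 0.8310%.
Required equity contribution = 11.36% − 1.6433% = 9.7167%.
Re = 9.7167% / 0.5469 = 17.7665%.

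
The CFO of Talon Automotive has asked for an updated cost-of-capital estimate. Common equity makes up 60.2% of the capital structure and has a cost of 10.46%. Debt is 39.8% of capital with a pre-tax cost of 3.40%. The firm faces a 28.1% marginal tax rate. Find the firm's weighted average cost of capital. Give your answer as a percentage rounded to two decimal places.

After-tax cost of debt = 3.4% × (1 − 28.1%) = 2.4446%.
WACC = 0.602 × 10.4600% + 0.398 × 2.4446% = 7.2699%.

7.27%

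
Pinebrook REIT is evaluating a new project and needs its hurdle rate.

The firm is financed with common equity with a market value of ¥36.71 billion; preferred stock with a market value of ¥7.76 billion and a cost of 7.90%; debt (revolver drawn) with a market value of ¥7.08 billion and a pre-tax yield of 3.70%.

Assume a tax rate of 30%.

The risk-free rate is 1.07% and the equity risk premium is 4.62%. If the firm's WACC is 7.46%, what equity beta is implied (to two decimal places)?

Total capital V = 36.71 + 7.76 + 7.08 = 51.55.
Equity weight = 36.71/51.55 = 0.7121.
Preferred weight = 7.76/51.55 = 0.1505.
Revolver drawn weight = 7.08/51.55 = 0.1373.
Debt contribution = 0.1373 × 3.7% × (1 − 30%) = 0.3557%.
Preferred contribution = 0.1505 × 7.9% = 1.1892%.
Required equity contribution = 7.46% − 1.5449% = 5.9151%  ⇒  Re = 8.3062%.
CAPM: 8.3062% = 1.07% + β × 4.62%  ⇒  β = 1.5663.

1.57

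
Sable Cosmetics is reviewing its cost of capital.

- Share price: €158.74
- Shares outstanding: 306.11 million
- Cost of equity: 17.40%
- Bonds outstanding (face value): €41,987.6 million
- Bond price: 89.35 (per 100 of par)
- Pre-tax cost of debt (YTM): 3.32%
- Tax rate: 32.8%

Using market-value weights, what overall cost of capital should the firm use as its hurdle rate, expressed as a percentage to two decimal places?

10.79%

Market value of equity E = 158.74 × 306.11m = 48591.9014m. Market value of debt D = 41987.6m × 89.35/100 = 37515.9206m.
Total capital V = 48591.9014 + 37515.9206 = 86107.822.
Equity: weight = 48591.9014/86107.822 = 0.5643; cost = 17.4%.
Bonds outstanding: weight = 37515.9206/86107.822 = 0.4357; after-tax cost = 3.32% × (1 − 32.8%) = 2.2310%.
WACC = 0.5643 × 17.4000% + 0.4357 × 2.2310% = 10.7911%.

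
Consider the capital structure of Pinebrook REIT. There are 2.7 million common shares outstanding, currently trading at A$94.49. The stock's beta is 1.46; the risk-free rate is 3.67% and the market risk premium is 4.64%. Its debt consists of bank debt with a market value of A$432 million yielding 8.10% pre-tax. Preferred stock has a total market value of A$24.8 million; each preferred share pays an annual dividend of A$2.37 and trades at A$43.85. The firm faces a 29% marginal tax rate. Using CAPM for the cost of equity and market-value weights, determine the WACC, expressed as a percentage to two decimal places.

7.42%

Cost of equity via CAPM: Re = 3.67% + 1.46 × 4.64% = 10.4444%.
Cost of preferred: Rp = 2.37 / 43.85 = 5.4048%.
Market value of equity E = 94.49 × 2.7m = 255.123m.
Total capital V = 255.123 + 24.8 + 432 = 711.923.
Equity: weight = 255.123/711.923 = 0.3584; cost = 10.4444%.
Preferred: weight = 24.8/711.923 = 0.0348; cost = 5.4048%.
Bank debt: weight = 432/711.923 = 0.6068; after-tax cost = 8.1% × (1 − 29%) = 5.7510%.
WACC = 0.3584 × 10.4444% + 0.0348 × 5.4048% + 0.6068 × 5.7510% = 7.4209%.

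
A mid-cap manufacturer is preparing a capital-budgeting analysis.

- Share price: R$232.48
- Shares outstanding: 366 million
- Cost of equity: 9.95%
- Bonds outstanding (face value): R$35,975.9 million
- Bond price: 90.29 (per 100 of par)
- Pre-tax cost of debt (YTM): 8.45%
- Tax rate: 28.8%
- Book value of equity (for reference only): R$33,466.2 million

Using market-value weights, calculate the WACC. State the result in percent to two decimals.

Market value of equity E = 232.48 × 366m = 85087.68m. Market value of debt D = 35975.9m × 90.29/100 = 32482.64011m.
Total capital V = 85087.68 + 32482.64011 = 117570.32011.
Equity: weight = 85087.68/117570.32011 = 0.7237; cost = 9.95%.
Bonds outstanding: weight = 32482.64011/117570.32011 = 0.2763; after-tax cost = 8.45% × (1 − 28.8%) = 6.0164%.
WACC = 0.7237 × 9.9500% + 0.2763 × 6.0164% = 8.8632%.

8.86%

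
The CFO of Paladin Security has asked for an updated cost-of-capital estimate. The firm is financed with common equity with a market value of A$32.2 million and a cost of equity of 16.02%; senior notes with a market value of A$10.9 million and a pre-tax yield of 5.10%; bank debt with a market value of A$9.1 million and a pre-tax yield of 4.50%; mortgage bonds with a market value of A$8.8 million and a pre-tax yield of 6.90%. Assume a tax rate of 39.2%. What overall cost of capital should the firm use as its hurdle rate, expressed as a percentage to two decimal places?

Total capital V = 32.2 + 10.9 + 9.1 + 8.8 = 61.
Equity: weight = 32.2/61 = 0.5279; cost = 16.02%.
Senior notes: weight = 10.9/61 = 0.1787; after-tax cost = 5.1% × (1 − 39.2%) = 3.1008%.
Bank debt: weight = 9.1/61 = 0.1492; after-tax cost = 4.5% × (1 − 39.2%) = 2.7360%.
Mortgage bonds: weight = 8.8/61 = 0.1443; after-tax cost = 6.9% × (1 − 39.2%) = 4.1952%.
WACC = 0.5279 × 16.0200% + 0.1787 × 3.1008% + 0.1492 × 2.7360% + 0.1443 × 4.1952% = 10.0239%.

10.02%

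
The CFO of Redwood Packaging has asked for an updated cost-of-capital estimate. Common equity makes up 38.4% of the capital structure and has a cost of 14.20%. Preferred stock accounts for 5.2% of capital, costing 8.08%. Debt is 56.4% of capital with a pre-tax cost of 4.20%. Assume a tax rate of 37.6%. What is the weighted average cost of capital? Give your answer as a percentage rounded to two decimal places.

After-tax cost of debt = 4.2% × (1 − 37.6%) = 2.6208%.
WACC = 0.384 × 14.2000% + 0.052 × 8.0800% + 0.564 × 2.6208% = 7.3511%.

7.35%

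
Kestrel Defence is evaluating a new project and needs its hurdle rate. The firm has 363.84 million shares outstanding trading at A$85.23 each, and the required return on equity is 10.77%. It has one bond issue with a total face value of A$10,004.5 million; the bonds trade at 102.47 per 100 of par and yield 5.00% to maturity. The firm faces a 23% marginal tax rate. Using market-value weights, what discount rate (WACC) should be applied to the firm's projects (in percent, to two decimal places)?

9.05%

Market value of equity E = 85.23 × 363.84m = 31010.0832m. Market value of debt D = 10004.5m × 102.47/100 = 10251.61115m.
Total capital V = 31010.0832 + 10251.61115 = 41261.69435.
Equity: weight = 31010.0832/41261.69435 = 0.7515; cost = 10.77%.
Bonds outstanding: weight = 10251.61115/41261.69435 = 0.2485; after-tax cost = 5% × (1 − 23%) = 3.8500%.
WACC = 0.7515 × 10.7700% + 0.2485 × 3.8500% = 9.0507%.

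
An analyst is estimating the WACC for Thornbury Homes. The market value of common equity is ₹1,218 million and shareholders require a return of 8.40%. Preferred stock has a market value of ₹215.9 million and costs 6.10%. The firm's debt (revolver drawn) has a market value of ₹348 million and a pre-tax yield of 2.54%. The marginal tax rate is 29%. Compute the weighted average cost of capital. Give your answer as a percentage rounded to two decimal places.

Total capital V = 1218 + 215.9 + 348 = 1781.9.
Equity: weight = 1218/1781.9 = 0.6835; cost = 8.4%.
Preferred: weight = 215.9/1781.9 = 0.1212; cost = 6.1%.
Revolver drawn: weight = 348/1781.9 = 0.1953; after-tax cost = 2.54% × (1 − 29%) = 1.8034%.
WACC = 0.6835 × 8.4000% + 0.1212 × 6.1000% + 0.1953 × 1.8034% = 6.8330%.

6.83%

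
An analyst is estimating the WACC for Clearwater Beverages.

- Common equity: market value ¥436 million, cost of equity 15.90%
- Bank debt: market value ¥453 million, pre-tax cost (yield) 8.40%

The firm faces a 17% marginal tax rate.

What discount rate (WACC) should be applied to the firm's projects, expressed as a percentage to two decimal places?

Total capital V = 436 + 453 = 889.
Equity: weight = 436/889 = 0.4904; cost = 15.9%.
Bank debt: weight = 453/889 = 0.5096; after-tax cost = 8.4% × (1 − 17%) = 6.9720%.
WACC = 0.4904 × 15.9000% + 0.5096 × 6.9720% = 11.3506%.

11.35%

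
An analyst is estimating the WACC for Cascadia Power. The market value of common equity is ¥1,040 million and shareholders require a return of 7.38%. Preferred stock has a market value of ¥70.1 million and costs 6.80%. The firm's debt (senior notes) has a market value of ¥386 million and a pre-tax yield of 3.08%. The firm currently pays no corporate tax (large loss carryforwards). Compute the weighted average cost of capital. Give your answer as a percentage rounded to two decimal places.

6.24%

Total capital V = 1040 + 70.1 + 386 = 1496.1.
Equity: weight = 1040/1496.1 = 0.6951; cost = 7.38%.
Preferred: weight = 70.1/1496.1 = 0.0469; cost = 6.8%.
Senior notes: weight = 386/1496.1 = 0.2580; after-tax cost = 3.08% × (1 − 0%) = 3.0800%.
WACC = 0.6951 × 7.3800% + 0.0469 × 6.8000% + 0.2580 × 3.0800% = 6.2434%.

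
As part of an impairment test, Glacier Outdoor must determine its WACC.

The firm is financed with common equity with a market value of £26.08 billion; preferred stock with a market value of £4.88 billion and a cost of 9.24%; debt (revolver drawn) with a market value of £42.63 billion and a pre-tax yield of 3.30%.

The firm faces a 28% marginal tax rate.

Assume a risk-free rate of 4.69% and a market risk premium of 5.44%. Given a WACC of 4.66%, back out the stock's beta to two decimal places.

0.52

Total capital V = 26.08 + 4.88 + 42.63 = 73.59.
Equity weight = 26.08/73.59 = 0.3544.
Preferred weight = 4.88/73.59 = 0.0663.
Revolver drawn weight = 42.63/73.59 = 0.5793.
Debt contribution = 0.5793 × 3.3% × (1 − 28%) = 1.3764%.
Preferred contribution = 0.0663 × 9.24% = 0.6127%.
Required equity contribution = 4.66% − 1.9891% = 2.6709%  ⇒  Re = 7.5364%.
CAPM: 7.5364% = 4.69% + β × 5.44%  ⇒  β = 0.5232.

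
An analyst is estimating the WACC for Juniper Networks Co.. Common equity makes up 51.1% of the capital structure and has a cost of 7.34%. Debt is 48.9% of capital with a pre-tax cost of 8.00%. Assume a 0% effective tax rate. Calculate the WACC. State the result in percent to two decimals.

After-tax cost of debt = 8% × (1 − 0%) = 8.0000%.
WACC = 0.511 × 7.3400% + 0.489 × 8.0000% = 7.6627%.

7.66%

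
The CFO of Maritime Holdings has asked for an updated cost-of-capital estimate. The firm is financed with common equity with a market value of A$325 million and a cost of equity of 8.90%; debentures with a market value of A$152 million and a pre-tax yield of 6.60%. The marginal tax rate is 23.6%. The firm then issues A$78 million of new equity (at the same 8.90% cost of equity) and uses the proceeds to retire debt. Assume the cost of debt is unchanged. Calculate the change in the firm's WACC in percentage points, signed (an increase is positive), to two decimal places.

+0.63 pp

Current WACC:
Total capital V = 325 + 152 = 477.
Equity: weight = 325/477 = 0.6813; cost = 8.9%.
Debentures: weight = 152/477 = 0.3187; after-tax cost = 6.6% × (1 − 23.6%) = 5.0424%.
WACC = 0.6813 × 8.9000% + 0.3187 × 5.0424% = 7.6707%.
After the change:
Total capital V = 403 + 74 = 477.
Equity: weight = 403/477 = 0.8449; cost = 8.9%.
Debentures: weight = 74/477 = 0.1551; after-tax cost = 6.6% × (1 − 23.6%) = 5.0424%.
WACC = 0.8449 × 8.9000% + 0.1551 × 5.0424% = 8.3015%.
Change in WACC = 8.3015% − 7.6707% = 0.6308 pp.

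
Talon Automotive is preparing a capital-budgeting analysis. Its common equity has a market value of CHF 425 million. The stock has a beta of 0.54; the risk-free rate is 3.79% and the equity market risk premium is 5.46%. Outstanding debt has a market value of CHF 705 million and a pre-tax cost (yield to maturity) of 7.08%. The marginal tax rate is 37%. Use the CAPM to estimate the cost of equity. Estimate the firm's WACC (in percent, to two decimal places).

5.32%

Cost of equity via CAPM: Re = 3.79% + 0.54 × 5.46% = 6.7384%.
Total capital V = 425 + 705 = 1130.
Equity: weight = 425/1130 = 0.3761; cost = 6.7384%.
Debt: weight = 705/1130 = 0.6239; after-tax cost = 7.08% × (1 − 37%) = 4.4604%.
WACC = 0.3761 × 6.7384% + 0.6239 × 4.4604% = 5.3172%.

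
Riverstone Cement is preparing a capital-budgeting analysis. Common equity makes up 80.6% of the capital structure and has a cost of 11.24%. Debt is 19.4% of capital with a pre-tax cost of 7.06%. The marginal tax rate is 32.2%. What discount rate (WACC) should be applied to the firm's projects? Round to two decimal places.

After-tax cost of debt = 7.06% × (1 − 32.2%) = 4.7867%.
WACC = 0.806 × 11.2400% + 0.194 × 4.7867% = 9.9881%.

9.99%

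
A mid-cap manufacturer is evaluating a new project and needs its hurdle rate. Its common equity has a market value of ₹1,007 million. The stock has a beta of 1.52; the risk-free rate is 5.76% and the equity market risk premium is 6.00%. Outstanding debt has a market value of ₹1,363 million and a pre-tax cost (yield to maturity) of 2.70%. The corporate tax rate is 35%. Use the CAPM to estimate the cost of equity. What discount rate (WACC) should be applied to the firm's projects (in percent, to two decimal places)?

7.33%

Cost of equity via CAPM: Re = 5.76% + 1.52 × 6.0% = 14.8800%.
Total capital V = 1007 + 1363 = 2370.
Equity: weight = 1007/2370 = 0.4249; cost = 14.88%.
Debt: weight = 1363/2370 = 0.5751; after-tax cost = 2.7% × (1 − 35%) = 1.7550%.
WACC = 0.4249 × 14.8800% + 0.5751 × 1.7550% = 7.3317%.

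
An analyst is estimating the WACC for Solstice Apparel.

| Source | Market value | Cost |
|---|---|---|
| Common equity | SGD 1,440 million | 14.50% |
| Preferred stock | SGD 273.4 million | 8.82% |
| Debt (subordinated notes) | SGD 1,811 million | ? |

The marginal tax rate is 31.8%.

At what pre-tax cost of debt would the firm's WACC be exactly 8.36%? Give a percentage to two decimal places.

5.00%

Total capital V = 1440 + 273.4 + 1811 = 3524.4.
Equity weight = 1440/3524.4 = 0.4086.
Preferred weight = 273.4/3524.4 = 0.0776.
Subordinated notes weight = 1811/3524.4 = 0.5138.
Equity contribution = 0.4086 × 14.5% = 5.9244%.
Preferred contribution = 0.0776 × 8.82% = 0.6842%.
Remaining for debt = 8.36% − 6.6086% = 1.7514%.
Rd × (1 − 31.8%) × 0.5138 = 1.7514%  ⇒  Rd = 4.9976%.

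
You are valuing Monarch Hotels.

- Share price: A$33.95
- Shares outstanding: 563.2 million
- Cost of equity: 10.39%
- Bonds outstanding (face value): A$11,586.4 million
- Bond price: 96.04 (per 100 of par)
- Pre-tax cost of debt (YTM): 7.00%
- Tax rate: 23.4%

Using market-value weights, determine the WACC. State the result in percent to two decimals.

Market value of equity E = 33.95 × 563.2m = 19120.64m. Market value of debt D = 11586.4m × 96.04/100 = 11127.57856m.
Total capital V = 19120.64 + 11127.57856 = 30248.21856.
Equity: weight = 19120.64/30248.21856 = 0.6321; cost = 10.39%.
Bonds outstanding: weight = 11127.57856/30248.21856 = 0.3679; after-tax cost = 7% × (1 − 23.4%) = 5.3620%.
WACC = 0.6321 × 10.3900% + 0.3679 × 5.3620% = 8.5403%.

8.54%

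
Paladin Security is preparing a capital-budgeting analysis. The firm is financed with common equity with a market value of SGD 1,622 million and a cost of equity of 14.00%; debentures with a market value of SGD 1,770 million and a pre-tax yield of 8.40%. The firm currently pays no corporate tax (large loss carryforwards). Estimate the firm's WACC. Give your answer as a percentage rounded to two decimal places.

11.08%

Total capital V = 1622 + 1770 = 3392.
Equity: weight = 1622/3392 = 0.4782; cost = 14%.
Debentures: weight = 1770/3392 = 0.5218; after-tax cost = 8.4% × (1 − 0%) = 8.4000%.
WACC = 0.4782 × 14.0000% + 0.5218 × 8.4000% = 11.0778%.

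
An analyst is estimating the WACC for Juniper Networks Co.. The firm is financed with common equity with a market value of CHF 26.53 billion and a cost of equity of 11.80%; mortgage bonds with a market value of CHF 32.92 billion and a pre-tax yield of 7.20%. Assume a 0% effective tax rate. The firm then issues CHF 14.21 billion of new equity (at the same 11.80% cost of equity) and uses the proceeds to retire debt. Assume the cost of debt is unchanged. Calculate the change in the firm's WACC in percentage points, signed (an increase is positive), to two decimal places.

Current WACC:
Total capital V = 26.53 + 32.92 = 59.45.
Equity: weight = 26.53/59.45 = 0.4463; cost = 11.8%.
Mortgage bonds: weight = 32.92/59.45 = 0.5537; after-tax cost = 7.2% × (1 − 0%) = 7.2000%.
WACC = 0.4463 × 11.8000% + 0.5537 × 7.2000% = 9.2528%.
After the change:
Total capital V = 40.74 + 18.71 = 59.45.
Equity: weight = 40.74/59.45 = 0.6853; cost = 11.8%.
Mortgage bonds: weight = 18.71/59.45 = 0.3147; after-tax cost = 7.2% × (1 − 0%) = 7.2000%.
WACC = 0.6853 × 11.8000% + 0.3147 × 7.2000% = 10.3523%.
Change in WACC = 10.3523% − 9.2528% = 1.0995 pp.

+1.10 pp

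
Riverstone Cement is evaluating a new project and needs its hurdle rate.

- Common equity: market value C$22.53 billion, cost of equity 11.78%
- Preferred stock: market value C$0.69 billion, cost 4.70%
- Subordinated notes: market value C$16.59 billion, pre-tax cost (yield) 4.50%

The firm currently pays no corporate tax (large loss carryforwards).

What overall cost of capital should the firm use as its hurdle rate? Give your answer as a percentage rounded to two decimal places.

8.62%

Total capital V = 22.53 + 0.69 + 16.59 = 39.81.
Equity: weight = 22.53/39.81 = 0.5659; cost = 11.78%.
Preferred: weight = 0.69/39.81 = 0.0173; cost = 4.7%.
Subordinated notes: weight = 16.59/39.81 = 0.4167; after-tax cost = 4.5% × (1 − 0%) = 4.5000%.
WACC = 0.5659 × 11.7800% + 0.0173 × 4.7000% + 0.4167 × 4.5000% = 8.6235%.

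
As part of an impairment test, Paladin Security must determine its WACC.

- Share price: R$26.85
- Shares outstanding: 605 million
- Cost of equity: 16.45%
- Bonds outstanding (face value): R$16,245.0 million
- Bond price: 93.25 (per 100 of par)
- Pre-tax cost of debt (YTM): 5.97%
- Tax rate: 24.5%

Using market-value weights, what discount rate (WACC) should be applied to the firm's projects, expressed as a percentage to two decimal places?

Market value of equity E = 26.85 × 605m = 16244.25m. Market value of debt D = 16245m × 93.25/100 = 15148.4625m.
Total capital V = 16244.25 + 15148.4625 = 31392.7125.
Equity: weight = 16244.25/31392.7125 = 0.5175; cost = 16.45%.
Bonds outstanding: weight = 15148.4625/31392.7125 = 0.4825; after-tax cost = 5.97% × (1 − 24.5%) = 4.5073%.
WACC = 0.5175 × 16.4500% + 0.4825 × 4.5073% = 10.6871%.

10.69%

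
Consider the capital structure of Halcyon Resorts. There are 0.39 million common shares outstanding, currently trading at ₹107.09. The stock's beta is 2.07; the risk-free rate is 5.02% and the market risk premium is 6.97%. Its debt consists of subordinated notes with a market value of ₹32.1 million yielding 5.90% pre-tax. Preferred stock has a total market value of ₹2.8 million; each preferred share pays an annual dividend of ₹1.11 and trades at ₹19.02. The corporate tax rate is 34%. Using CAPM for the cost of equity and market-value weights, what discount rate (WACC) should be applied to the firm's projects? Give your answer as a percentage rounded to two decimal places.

12.44%

Cost of equity via CAPM: Re = 5.02% + 2.07 × 6.97% = 19.4479%.
Cost of preferred: Rp = 1.11 / 19.02 = 5.8360%.
Market value of equity E = 107.09 × 0.39m = 41.7651m.
Total capital V = 41.7651 + 2.8 + 32.1 = 76.6651.
Equity: weight = 41.7651/76.6651 = 0.5448; cost = 19.4479%.
Preferred: weight = 2.8/76.6651 = 0.0365; cost = 5.836%.
Subordinated notes: weight = 32.1/76.6651 = 0.4187; after-tax cost = 5.9% × (1 − 34%) = 3.8940%.
WACC = 0.5448 × 19.4479% + 0.0365 × 5.8360% + 0.4187 × 3.8940% = 12.4383%.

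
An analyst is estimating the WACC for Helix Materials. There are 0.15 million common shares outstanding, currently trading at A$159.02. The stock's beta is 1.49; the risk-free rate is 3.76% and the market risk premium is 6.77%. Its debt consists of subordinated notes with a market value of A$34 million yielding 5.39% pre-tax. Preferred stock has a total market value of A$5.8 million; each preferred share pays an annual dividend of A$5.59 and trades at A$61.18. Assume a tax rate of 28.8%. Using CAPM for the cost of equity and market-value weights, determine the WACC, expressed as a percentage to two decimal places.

Cost of equity via CAPM: Re = 3.76% + 1.49 × 6.77% = 13.8473%.
Cost of preferred: Rp = 5.59 / 61.18 = 9.1370%.
Market value of equity E = 159.02 × 0.15m = 23.853m.
Total capital V = 23.853 + 5.8 + 34 = 63.653.
Equity: weight = 23.853/63.653 = 0.3747; cost = 13.8473%.
Preferred: weight = 5.8/63.653 = 0.0911; cost = 9.137%.
Subordinated notes: weight = 34/63.653 = 0.5341; after-tax cost = 5.39% × (1 − 28.8%) = 3.8377%.
WACC = 0.3747 × 13.8473% + 0.0911 × 9.1370% + 0.5341 × 3.8377% = 8.0715%.

8.07%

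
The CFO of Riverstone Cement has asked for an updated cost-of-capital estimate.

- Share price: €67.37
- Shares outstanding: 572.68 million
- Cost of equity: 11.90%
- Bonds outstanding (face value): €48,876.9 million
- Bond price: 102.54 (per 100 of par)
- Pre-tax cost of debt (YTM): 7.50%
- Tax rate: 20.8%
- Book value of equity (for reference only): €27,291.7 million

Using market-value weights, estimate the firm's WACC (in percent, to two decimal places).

Market value of equity E = 67.37 × 572.68m = 38581.4516m. Market value of debt D = 48876.9m × 102.54/100 = 50118.37326m.
Total capital V = 38581.4516 + 50118.37326 = 88699.82486.
Equity: weight = 38581.4516/88699.82486 = 0.4350; cost = 11.9%.
Bonds outstanding: weight = 50118.37326/88699.82486 = 0.5650; after-tax cost = 7.5% × (1 − 20.8%) = 5.9400%.
WACC = 0.4350 × 11.9000% + 0.5650 × 5.9400% = 8.5324%.

8.53%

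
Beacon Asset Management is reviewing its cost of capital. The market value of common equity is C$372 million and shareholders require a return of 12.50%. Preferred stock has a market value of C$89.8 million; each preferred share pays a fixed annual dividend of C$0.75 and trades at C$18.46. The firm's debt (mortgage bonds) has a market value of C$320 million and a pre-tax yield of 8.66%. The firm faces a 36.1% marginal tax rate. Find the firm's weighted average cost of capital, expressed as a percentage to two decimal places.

Cost of preferred: Rp = 0.75 / 18.46 = 4.0628%.
Total capital V = 372 + 89.8 + 320 = 781.8.
Equity: weight = 372/781.8 = 0.4758; cost = 12.5%.
Preferred: weight = 89.8/781.8 = 0.1149; cost = 4.0628%.
Mortgage bonds: weight = 320/781.8 = 0.4093; after-tax cost = 8.66% × (1 − 36.1%) = 5.5337%.
WACC = 0.4758 × 12.5000% + 0.1149 × 4.0628% + 0.4093 × 5.5337% = 8.6795%.

8.68%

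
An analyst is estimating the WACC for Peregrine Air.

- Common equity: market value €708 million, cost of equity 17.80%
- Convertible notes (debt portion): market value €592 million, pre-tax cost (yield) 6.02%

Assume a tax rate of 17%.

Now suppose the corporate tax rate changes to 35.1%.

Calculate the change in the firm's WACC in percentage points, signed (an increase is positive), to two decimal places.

-0.50 pp

Current WACC:
Total capital V = 708 + 592 = 1300.
Equity: weight = 708/1300 = 0.5446; cost = 17.8%.
Convertible notes (debt portion): weight = 592/1300 = 0.4554; after-tax cost = 6.02% × (1 − 17%) = 4.9966%.
WACC = 0.5446 × 17.8000% + 0.4554 × 4.9966% = 11.9695%.
After the change:
Total capital V = 708 + 592 = 1300.
Equity: weight = 708/1300 = 0.5446; cost = 17.8%.
Convertible notes (debt portion): weight = 592/1300 = 0.4554; after-tax cost = 6.02% × (1 − 35.1%) = 3.9070%.
WACC = 0.5446 × 17.8000% + 0.4554 × 3.9070% = 11.4733%.
Change in WACC = 11.4733% − 11.9695% = -0.4962 pp.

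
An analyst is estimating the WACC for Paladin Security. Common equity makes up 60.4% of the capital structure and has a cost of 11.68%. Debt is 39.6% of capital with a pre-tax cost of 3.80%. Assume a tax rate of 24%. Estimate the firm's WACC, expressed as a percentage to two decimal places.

8.20%

After-tax cost of debt = 3.8% × (1 − 24%) = 2.8880%.
WACC = 0.604 × 11.6800% + 0.396 × 2.8880% = 8.1984%.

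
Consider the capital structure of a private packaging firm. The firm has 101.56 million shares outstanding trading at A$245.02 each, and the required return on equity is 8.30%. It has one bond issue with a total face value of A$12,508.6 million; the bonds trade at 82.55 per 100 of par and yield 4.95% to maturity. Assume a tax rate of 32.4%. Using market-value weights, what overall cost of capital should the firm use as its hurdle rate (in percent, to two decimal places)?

6.85%

Market value of equity E = 245.02 × 101.56m = 24884.2312m. Market value of debt D = 12508.6m × 82.55/100 = 10325.8493m.
Total capital V = 24884.2312 + 10325.8493 = 35210.0805.
Equity: weight = 24884.2312/35210.0805 = 0.7067; cost = 8.3%.
Bonds outstanding: weight = 10325.8493/35210.0805 = 0.2933; after-tax cost = 4.95% × (1 − 32.4%) = 3.3462%.
WACC = 0.7067 × 8.3000% + 0.2933 × 3.3462% = 6.8472%.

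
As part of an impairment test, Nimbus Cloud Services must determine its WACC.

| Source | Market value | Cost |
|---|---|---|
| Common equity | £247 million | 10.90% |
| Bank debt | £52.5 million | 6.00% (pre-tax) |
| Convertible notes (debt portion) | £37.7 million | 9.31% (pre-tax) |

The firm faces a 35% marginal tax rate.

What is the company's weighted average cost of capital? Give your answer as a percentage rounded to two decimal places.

9.27%

Total capital V = 247 + 52.5 + 37.7 = 337.2.
Equity: weight = 247/337.2 = 0.7325; cost = 10.9%.
Bank debt: weight = 52.5/337.2 = 0.1557; after-tax cost = 6% × (1 − 35%) = 3.9000%.
Convertible notes (debt portion): weight = 37.7/337.2 = 0.1118; after-tax cost = 9.31% × (1 − 35%) = 6.0515%.
WACC = 0.7325 × 10.9000% + 0.1557 × 3.9000% + 0.1118 × 6.0515% = 9.2681%.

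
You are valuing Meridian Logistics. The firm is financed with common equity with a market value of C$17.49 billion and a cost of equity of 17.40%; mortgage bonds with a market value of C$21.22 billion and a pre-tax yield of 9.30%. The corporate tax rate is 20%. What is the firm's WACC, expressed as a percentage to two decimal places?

11.94%

Total capital V = 17.49 + 21.22 = 38.71.
Equity: weight = 17.49/38.71 = 0.4518; cost = 17.4%.
Mortgage bonds: weight = 21.22/38.71 = 0.5482; after-tax cost = 9.3% × (1 − 20%) = 7.4400%.
WACC = 0.4518 × 17.4000% + 0.5482 × 7.4400% = 11.9401%.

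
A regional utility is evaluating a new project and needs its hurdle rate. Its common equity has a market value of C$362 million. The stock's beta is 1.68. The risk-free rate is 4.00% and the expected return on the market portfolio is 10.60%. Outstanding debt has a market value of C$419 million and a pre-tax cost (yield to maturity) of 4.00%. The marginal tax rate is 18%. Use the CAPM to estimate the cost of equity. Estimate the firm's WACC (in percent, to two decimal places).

8.75%

Market risk premium = 10.6% − 4.0% = 6.6%.
Cost of equity via CAPM: Re = 4.0% + 1.68 × 6.6% = 15.0880%.
Total capital V = 362 + 419 = 781.
Equity: weight = 362/781 = 0.4635; cost = 15.088%.
Debt: weight = 419/781 = 0.5365; after-tax cost = 4% × (1 − 18%) = 3.2800%.
WACC = 0.4635 × 15.0880% + 0.5365 × 3.2800% = 8.7531%.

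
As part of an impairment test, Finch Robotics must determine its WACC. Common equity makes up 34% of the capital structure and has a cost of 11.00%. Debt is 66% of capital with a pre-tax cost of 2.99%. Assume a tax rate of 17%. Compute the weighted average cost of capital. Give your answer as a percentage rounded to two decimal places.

After-tax cost of debt = 2.99% × (1 − 17%) = 2.4817%.
WACC = 0.340 × 11.0000% + 0.660 × 2.4817% = 5.3779%.

5.38%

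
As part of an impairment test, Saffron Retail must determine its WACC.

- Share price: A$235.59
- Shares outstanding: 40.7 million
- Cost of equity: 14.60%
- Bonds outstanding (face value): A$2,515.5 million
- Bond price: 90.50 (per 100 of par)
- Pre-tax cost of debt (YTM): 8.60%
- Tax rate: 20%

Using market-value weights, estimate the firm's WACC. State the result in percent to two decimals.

13.12%

Market value of equity E = 235.59 × 40.7m = 9588.513m. Market value of debt D = 2515.5m × 90.5/100 = 2276.5275m.
Total capital V = 9588.513 + 2276.5275 = 11865.0405.
Equity: weight = 9588.513/11865.0405 = 0.8081; cost = 14.6%.
Bonds outstanding: weight = 2276.5275/11865.0405 = 0.1919; after-tax cost = 8.6% × (1 − 20%) = 6.8800%.
WACC = 0.8081 × 14.6000% + 0.1919 × 6.8800% = 13.1188%.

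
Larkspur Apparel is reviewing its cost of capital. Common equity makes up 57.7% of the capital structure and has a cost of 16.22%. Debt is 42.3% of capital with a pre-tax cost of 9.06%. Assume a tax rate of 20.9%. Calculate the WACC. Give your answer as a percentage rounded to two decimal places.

After-tax cost of debt = 9.06% × (1 − 20.9%) = 7.1665%.
WACC = 0.577 × 16.2200% + 0.423 × 7.1665% = 12.3904%.

12.39%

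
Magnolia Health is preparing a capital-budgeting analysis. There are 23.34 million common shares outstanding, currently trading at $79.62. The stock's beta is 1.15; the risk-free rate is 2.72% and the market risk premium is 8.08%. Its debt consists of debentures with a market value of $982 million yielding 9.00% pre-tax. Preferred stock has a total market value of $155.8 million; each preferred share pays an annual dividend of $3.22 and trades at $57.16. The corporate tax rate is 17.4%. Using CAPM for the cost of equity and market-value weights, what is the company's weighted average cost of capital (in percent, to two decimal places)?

Cost of equity via CAPM: Re = 2.72% + 1.15 × 8.08% = 12.0120%.
Cost of preferred: Rp = 3.22 / 57.16 = 5.6333%.
Market value of equity E = 79.62 × 23.34m = 1858.3308m.
Total capital V = 1858.3308 + 155.8 + 982 = 2996.1308.
Equity: weight = 1858.3308/2996.1308 = 0.6202; cost = 12.012%.
Preferred: weight = 155.8/2996.1308 = 0.0520; cost = 5.6333%.
Debentures: weight = 982/2996.1308 = 0.3278; after-tax cost = 9% × (1 − 17.4%) = 7.4340%.
WACC = 0.6202 × 12.0120% + 0.0520 × 5.6333% + 0.3278 × 7.4340% = 10.1798%.

10.18%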